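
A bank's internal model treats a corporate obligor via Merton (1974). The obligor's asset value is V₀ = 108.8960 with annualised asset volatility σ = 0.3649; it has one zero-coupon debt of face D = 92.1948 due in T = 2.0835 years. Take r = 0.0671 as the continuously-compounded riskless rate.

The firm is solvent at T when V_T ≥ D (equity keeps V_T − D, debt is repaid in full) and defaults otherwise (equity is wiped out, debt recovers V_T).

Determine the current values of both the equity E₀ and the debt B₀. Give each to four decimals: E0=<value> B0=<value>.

d₁ = [ln(V₀/D) + (r + σ²/2)T] / (σ√T)
   = [ln(108.8960/92.1948) + (0.0671 + 0.5·0.3649²)·2.0835] / (0.3649·√2.0835)
   = [0.166490 + 0.278514] / 0.526709 = 0.844876
d₂ = d₁ − σ√T = 0.844876 − 0.526709 = 0.318167
N(d₁) = 0.800910,  N(d₂) = 0.624821,  e^(−rT) = 0.869530
E₀ = V₀·N(d₁) − D·e^(−rT)·N(d₂)
   = 108.8960·0.800910 − 92.1948·0.869530·0.624821 = 37.126427
B₀ = V₀ − E₀ = 108.8960 − 37.126427 = 71.769573

E0=37.1264 B0=71.7696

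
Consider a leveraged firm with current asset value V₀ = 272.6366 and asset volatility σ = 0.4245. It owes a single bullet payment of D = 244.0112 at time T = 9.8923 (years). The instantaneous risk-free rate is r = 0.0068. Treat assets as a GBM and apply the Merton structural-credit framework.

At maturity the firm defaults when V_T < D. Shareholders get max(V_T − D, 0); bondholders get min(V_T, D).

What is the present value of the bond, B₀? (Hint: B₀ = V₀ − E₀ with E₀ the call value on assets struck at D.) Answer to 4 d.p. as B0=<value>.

d₁ = [ln(V₀/D) + (r + σ²/2)T] / (σ√T)
   = [ln(272.6366/244.0112) + (0.0068 + 0.5·0.4245²)·9.8923] / (0.4245·√9.8923)
   = [0.110926 + 0.958565] / 1.335139 = 0.801034
d₂ = d₁ − σ√T = 0.801034 − 1.335139 = -0.534105
N(d₁) = 0.788444,  N(d₂) = 0.296634,  e^(−rT) = 0.934945
E₀ = V₀·N(d₁) − D·e^(−rT)·N(d₂)
   = 272.6366·0.788444 − 244.0112·0.934945·0.296634 = 147.285357
B₀ = V₀ − E₀ = 272.6366 − 147.285357 = 125.351243

B0=125.3512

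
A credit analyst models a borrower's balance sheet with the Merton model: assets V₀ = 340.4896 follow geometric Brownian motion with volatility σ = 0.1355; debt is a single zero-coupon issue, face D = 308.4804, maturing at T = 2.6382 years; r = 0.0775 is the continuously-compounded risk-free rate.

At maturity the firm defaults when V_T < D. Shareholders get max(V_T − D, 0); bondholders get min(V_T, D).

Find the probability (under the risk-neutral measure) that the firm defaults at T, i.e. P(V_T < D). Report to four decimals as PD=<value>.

PD=0.1025

d₁ = [ln(V₀/D) + (r + σ²/2)T] / (σ√T)
   = [ln(340.4896/308.4804) + (0.0775 + 0.5·0.1355²)·2.6382] / (0.1355·√2.6382)
   = [0.098726 + 0.228680] / 0.220086 = 1.487624
d₂ = d₁ − σ√T = 1.487624 − 0.220086 = 1.267538
risk-neutral PD = N(−d₂) = N(-1.267538) = 0.102482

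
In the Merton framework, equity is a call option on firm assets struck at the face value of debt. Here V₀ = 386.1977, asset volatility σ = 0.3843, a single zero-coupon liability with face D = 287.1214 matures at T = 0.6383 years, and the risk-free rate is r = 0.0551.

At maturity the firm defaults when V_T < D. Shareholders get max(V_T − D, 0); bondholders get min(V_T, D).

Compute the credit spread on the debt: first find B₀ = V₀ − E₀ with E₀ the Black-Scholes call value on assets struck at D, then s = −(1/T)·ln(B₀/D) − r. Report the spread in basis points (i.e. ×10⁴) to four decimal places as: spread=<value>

d₁ = [ln(V₀/D) + (r + σ²/2)T] / (σ√T)
   = [ln(386.1977/287.1214) + (0.0551 + 0.5·0.3843²)·0.6383] / (0.3843·√0.6383)
   = [0.296444 + 0.082304] / 0.307031 = 1.233583
d₂ = d₁ − σ√T = 1.233583 − 0.307031 = 0.926552
N(d₁) = 0.891321,  N(d₂) = 0.822920,  e^(−rT) = 0.965441
E₀ = V₀·N(d₁) − D·e^(−rT)·N(d₂)
   = 386.1977·0.891321 − 287.1214·0.965441·0.822920 = 116.113570
B₀ = V₀ − E₀ = 386.1977 − 116.113570 = 270.084130
spread = −(1/T)·ln(B₀/D) − r = −(1/0.6383)·ln(270.084130/287.1214) − 0.0551 = 0.04073522
in basis points: 0.04073522 × 10⁴ = 407.3522 bp

spread=407.3522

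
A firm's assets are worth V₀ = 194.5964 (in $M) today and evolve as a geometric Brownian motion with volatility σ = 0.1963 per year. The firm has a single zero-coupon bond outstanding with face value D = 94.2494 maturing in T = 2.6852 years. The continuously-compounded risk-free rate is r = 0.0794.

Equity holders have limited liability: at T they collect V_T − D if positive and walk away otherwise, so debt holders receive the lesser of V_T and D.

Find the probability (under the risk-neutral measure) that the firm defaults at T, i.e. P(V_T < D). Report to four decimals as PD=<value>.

d₁ = [ln(V₀/D) + (r + σ²/2)T] / (σ√T)
   = [ln(194.5964/94.2494) + (0.0794 + 0.5·0.1963²)·2.6852] / (0.1963·√2.6852)
   = [0.724983 + 0.264940] / 0.321669 = 3.077464
d₂ = d₁ − σ√T = 3.077464 − 0.321669 = 2.755795
risk-neutral PD = N(−d₂) = N(-2.755795) = 0.002927

PD=0.0029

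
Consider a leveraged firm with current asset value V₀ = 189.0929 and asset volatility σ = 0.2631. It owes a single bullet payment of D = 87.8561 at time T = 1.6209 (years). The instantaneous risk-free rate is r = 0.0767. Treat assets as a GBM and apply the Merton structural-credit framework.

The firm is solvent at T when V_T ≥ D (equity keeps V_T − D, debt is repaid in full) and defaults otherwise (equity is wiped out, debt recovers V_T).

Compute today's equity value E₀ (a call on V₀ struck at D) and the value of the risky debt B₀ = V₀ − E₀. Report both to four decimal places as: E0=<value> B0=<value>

d₁ = [ln(V₀/D) + (r + σ²/2)T] / (σ√T)
   = [ln(189.0929/87.8561) + (0.0767 + 0.5·0.2631²)·1.6209] / (0.2631·√1.6209)
   = [0.766538 + 0.180424] / 0.334965 = 2.827050
d₂ = d₁ − σ√T = 2.827050 − 0.334965 = 2.492086
N(d₁) = 0.997651,  N(d₂) = 0.993650,  e^(−rT) = 0.883095
E₀ = V₀·N(d₁) − D·e^(−rT)·N(d₂)
   = 189.0929·0.997651 − 87.8561·0.883095·0.993650 = 111.556138
B₀ = V₀ − E₀ = 189.0929 − 111.556138 = 77.536762

E0=111.5561 B0=77.5368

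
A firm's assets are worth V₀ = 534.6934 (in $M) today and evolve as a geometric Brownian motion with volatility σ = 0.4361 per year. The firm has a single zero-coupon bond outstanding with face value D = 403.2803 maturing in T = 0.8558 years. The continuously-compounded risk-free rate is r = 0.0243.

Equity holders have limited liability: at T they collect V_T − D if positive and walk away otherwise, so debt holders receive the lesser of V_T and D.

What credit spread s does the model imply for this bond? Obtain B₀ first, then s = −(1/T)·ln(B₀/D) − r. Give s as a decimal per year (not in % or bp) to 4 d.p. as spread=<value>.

d₁ = [ln(V₀/D) + (r + σ²/2)T] / (σ√T)
   = [ln(534.6934/403.2803) + (0.0243 + 0.5·0.4361²)·0.8558] / (0.4361·√0.8558)
   = [0.282062 + 0.102175] / 0.403434 = 0.952417
d₂ = d₁ − σ√T = 0.952417 − 0.403434 = 0.548983
N(d₁) = 0.829557,  N(d₂) = 0.708491,  e^(−rT) = 0.979419
E₀ = V₀·N(d₁) − D·e^(−rT)·N(d₂)
   = 534.6934·0.829557 − 403.2803·0.979419·0.708491 = 163.718573
B₀ = V₀ − E₀ = 534.6934 − 163.718573 = 370.974827
spread = −(1/T)·ln(B₀/D) − r = −(1/0.8558)·ln(370.974827/403.2803) − 0.0243 = 0.07326677

spread=0.0733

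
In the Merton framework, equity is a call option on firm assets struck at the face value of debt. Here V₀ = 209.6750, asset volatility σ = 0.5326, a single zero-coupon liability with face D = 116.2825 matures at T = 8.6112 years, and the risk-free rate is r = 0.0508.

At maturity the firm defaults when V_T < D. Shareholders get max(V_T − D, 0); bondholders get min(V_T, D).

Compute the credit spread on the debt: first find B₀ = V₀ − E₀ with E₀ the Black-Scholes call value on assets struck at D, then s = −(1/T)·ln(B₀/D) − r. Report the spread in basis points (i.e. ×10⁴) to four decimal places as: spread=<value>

d₁ = [ln(V₀/D) + (r + σ²/2)T] / (σ√T)
   = [ln(209.6750/116.2825) + (0.0508 + 0.5·0.5326²)·8.6112] / (0.5326·√8.6112)
   = [0.589536 + 1.658787] / 1.562907 = 1.438553
d₂ = d₁ − σ√T = 1.438553 − 1.562907 = -0.124354
N(d₁) = 0.924861,  N(d₂) = 0.450518,  e^(−rT) = 0.645681
E₀ = V₀·N(d₁) − D·e^(−rT)·N(d₂)
   = 209.6750·0.924861 − 116.2825·0.645681·0.450518 = 160.094788
B₀ = V₀ − E₀ = 209.6750 − 160.094788 = 49.580212
spread = −(1/T)·ln(B₀/D) − r = −(1/8.6112)·ln(49.580212/116.2825) − 0.0508 = 0.04819094
in basis points: 0.04819094 × 10⁴ = 481.9094 bp

spread=481.9094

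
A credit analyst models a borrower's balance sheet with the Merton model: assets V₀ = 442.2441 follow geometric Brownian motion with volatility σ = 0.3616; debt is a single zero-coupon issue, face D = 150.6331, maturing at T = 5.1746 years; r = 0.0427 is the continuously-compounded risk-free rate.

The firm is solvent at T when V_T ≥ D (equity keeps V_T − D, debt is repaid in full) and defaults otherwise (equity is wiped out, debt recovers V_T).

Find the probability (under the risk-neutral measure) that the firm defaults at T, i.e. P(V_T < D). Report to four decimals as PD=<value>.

PD=0.1217

d₁ = [ln(V₀/D) + (r + σ²/2)T] / (σ√T)
   = [ln(442.2441/150.6331) + (0.0427 + 0.5·0.3616²)·5.1746] / (0.3616·√5.1746)
   = [1.077015 + 0.559257] / 0.822559 = 1.989246
d₂ = d₁ − σ√T = 1.989246 − 0.822559 = 1.166688
risk-neutral PD = N(−d₂) = N(-1.166688) = 0.121668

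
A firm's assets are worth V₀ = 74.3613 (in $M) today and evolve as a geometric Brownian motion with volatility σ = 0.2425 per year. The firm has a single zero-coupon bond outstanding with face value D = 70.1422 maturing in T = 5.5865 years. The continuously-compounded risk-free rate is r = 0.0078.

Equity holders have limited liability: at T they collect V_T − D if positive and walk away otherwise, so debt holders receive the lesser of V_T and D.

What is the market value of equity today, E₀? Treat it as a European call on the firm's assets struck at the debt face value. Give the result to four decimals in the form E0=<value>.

E0=19.8103

d₁ = [ln(V₀/D) + (r + σ²/2)T] / (σ√T)
   = [ln(74.3613/70.1422) + (0.0078 + 0.5·0.2425²)·5.5865] / (0.2425·√5.5865)
   = [0.058411 + 0.207835] / 0.573168 = 0.464517
d₂ = d₁ − σ√T = 0.464517 − 0.573168 = -0.108650
N(d₁) = 0.678861,  N(d₂) = 0.456740,  e^(−rT) = 0.957361
E₀ = V₀·N(d₁) − D·e^(−rT)·N(d₂)
   = 74.3613·0.678861 − 70.1422·0.957361·0.456740 = 19.810288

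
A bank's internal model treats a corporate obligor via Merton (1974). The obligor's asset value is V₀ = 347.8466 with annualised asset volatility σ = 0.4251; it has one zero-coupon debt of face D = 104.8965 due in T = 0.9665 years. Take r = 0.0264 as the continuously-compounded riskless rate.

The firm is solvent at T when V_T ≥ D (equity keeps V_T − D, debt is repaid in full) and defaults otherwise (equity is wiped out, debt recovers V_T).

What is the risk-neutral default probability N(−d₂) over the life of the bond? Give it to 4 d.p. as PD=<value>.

d₁ = [ln(V₀/D) + (r + σ²/2)T] / (σ√T)
   = [ln(347.8466/104.8965) + (0.0264 + 0.5·0.4251²)·0.9665] / (0.4251·√0.9665)
   = [1.198787 + 0.112844] / 0.417919 = 3.138482
d₂ = d₁ − σ√T = 3.138482 − 0.417919 = 2.720563
risk-neutral PD = N(−d₂) = N(-2.720563) = 0.003259

PD=0.0033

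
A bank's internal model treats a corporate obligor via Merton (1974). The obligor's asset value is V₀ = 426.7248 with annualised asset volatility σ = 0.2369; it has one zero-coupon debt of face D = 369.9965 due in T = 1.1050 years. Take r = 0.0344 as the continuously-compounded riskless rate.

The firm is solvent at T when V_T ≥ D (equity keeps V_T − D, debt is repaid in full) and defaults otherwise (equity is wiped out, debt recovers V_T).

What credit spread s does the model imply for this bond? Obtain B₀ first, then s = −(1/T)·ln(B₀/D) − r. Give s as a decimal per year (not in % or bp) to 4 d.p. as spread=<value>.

spread=0.0342

d₁ = [ln(V₀/D) + (r + σ²/2)T] / (σ√T)
   = [ln(426.7248/369.9965) + (0.0344 + 0.5·0.2369²)·1.1050] / (0.2369·√1.1050)
   = [0.142646 + 0.069019] / 0.249027 = 0.849968
d₂ = d₁ − σ√T = 0.849968 − 0.249027 = 0.600941
N(d₁) = 0.802329,  N(d₂) = 0.726061,  e^(−rT) = 0.962701
E₀ = V₀·N(d₁) − D·e^(−rT)·N(d₂)
   = 426.7248·0.802329 − 369.9965·0.962701·0.726061 = 83.753579
B₀ = V₀ − E₀ = 426.7248 − 83.753579 = 342.971221
spread = −(1/T)·ln(B₀/D) − r = −(1/1.1050)·ln(342.971221/369.9965) − 0.0344 = 0.03423982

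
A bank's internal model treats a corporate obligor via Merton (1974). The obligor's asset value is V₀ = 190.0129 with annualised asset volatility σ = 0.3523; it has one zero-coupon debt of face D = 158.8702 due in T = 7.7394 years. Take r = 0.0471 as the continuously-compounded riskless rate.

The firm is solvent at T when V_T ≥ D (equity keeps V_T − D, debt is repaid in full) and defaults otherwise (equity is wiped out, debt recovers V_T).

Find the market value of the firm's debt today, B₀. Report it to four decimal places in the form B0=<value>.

d₁ = [ln(V₀/D) + (r + σ²/2)T] / (σ√T)
   = [ln(190.0129/158.8702) + (0.0471 + 0.5·0.3523²)·7.7394] / (0.3523·√7.7394)
   = [0.179004 + 0.844815] / 0.980091 = 1.044617
d₂ = d₁ − σ√T = 1.044617 − 0.980091 = 0.064526
N(d₁) = 0.851900,  N(d₂) = 0.525724,  e^(−rT) = 0.694526
E₀ = V₀·N(d₁) − D·e^(−rT)·N(d₂)
   = 190.0129·0.851900 − 158.8702·0.694526·0.525724 = 103.863832
B₀ = V₀ − E₀ = 190.0129 − 103.863832 = 86.149068

B0=86.1491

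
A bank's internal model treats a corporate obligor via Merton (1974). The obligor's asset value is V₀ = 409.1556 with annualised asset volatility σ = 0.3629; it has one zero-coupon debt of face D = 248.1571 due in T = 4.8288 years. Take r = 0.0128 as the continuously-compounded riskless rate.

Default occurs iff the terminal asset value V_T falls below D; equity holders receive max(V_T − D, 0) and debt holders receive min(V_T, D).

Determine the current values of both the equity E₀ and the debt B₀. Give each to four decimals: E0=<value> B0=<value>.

E0=209.2728 B0=199.8828

d₁ = [ln(V₀/D) + (r + σ²/2)T] / (σ√T)
   = [ln(409.1556/248.1571) + (0.0128 + 0.5·0.3629²)·4.8288] / (0.3629·√4.8288)
   = [0.500034 + 0.379776] / 0.797456 = 1.103271
d₂ = d₁ − σ√T = 1.103271 − 0.797456 = 0.305816
N(d₁) = 0.865045,  N(d₂) = 0.620127,  e^(−rT) = 0.940063
E₀ = V₀·N(d₁) − D·e^(−rT)·N(d₂)
   = 409.1556·0.865045 − 248.1571·0.940063·0.620127 = 209.272786
B₀ = V₀ − E₀ = 409.1556 − 209.272786 = 199.882814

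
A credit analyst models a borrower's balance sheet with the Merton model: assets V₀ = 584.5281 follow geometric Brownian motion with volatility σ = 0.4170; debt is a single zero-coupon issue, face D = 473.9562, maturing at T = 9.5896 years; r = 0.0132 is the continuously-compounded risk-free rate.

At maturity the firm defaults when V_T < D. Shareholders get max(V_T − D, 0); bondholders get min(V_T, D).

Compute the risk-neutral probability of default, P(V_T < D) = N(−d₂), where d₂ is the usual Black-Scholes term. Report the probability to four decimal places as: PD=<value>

d₁ = [ln(V₀/D) + (r + σ²/2)T] / (σ√T)
   = [ln(584.5281/473.9562) + (0.0132 + 0.5·0.4170²)·9.5896] / (0.4170·√9.5896)
   = [0.209690 + 0.960346] / 1.291327 = 0.906072
d₂ = d₁ − σ√T = 0.906072 − 1.291327 = -0.385255
risk-neutral PD = N(−d₂) = N(0.385255) = 0.649976

PD=0.6500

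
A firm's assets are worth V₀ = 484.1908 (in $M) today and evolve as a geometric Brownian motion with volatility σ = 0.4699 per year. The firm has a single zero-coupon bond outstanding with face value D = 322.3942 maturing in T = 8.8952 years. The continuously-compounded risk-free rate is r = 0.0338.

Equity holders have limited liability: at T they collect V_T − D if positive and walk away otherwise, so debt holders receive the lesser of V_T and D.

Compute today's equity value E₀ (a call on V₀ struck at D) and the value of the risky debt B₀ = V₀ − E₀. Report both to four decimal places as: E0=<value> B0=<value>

d₁ = [ln(V₀/D) + (r + σ²/2)T] / (σ√T)
   = [ln(484.1908/322.3942) + (0.0338 + 0.5·0.4699²)·8.8952] / (0.4699·√8.8952)
   = [0.406704 + 1.282715] / 1.401468 = 1.205463
d₂ = d₁ − σ√T = 1.205463 − 1.401468 = -0.196005
N(d₁) = 0.885988,  N(d₂) = 0.422303,  e^(−rT) = 0.740331
E₀ = V₀·N(d₁) − D·e^(−rT)·N(d₂)
   = 484.1908·0.885988 − 322.3942·0.740331·0.422303 = 328.192469
B₀ = V₀ − E₀ = 484.1908 − 328.192469 = 155.998331

E0=328.1925 B0=155.9983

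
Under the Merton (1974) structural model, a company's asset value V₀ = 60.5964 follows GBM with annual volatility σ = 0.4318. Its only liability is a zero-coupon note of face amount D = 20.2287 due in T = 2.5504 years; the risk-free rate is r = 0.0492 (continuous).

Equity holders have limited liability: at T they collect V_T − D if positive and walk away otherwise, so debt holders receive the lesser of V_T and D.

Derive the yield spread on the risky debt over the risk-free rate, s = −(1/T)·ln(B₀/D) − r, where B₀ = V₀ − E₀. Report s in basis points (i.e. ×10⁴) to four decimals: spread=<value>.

d₁ = [ln(V₀/D) + (r + σ²/2)T] / (σ√T)
   = [ln(60.5964/20.2287) + (0.0492 + 0.5·0.4318²)·2.5504] / (0.4318·√2.5504)
   = [1.097133 + 0.363242] / 0.689583 = 2.117765
d₂ = d₁ − σ√T = 2.117765 − 0.689583 = 1.428181
N(d₁) = 0.982903,  N(d₂) = 0.923380,  e^(−rT) = 0.882074
E₀ = V₀·N(d₁) − D·e^(−rT)·N(d₂)
   = 60.5964·0.982903 − 20.2287·0.882074·0.923380 = 43.084292
B₀ = V₀ − E₀ = 60.5964 − 43.084292 = 17.512108
spread = −(1/T)·ln(B₀/D) − r = −(1/2.5504)·ln(17.512108/20.2287) − 0.0492 = 0.00734403
in basis points: 0.00734403 × 10⁴ = 73.4403 bp

spread=73.4403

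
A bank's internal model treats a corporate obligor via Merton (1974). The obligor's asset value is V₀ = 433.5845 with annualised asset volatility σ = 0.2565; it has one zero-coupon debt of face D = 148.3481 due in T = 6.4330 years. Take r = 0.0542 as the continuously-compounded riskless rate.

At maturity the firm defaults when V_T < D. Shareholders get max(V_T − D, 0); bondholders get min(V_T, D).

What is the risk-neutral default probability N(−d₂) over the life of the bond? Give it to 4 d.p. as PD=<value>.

d₁ = [ln(V₀/D) + (r + σ²/2)T] / (σ√T)
   = [ln(433.5845/148.3481) + (0.0542 + 0.5·0.2565²)·6.4330] / (0.2565·√6.4330)
   = [1.072525 + 0.560289] / 0.650570 = 2.509821
d₂ = d₁ − σ√T = 2.509821 − 0.650570 = 1.859251
risk-neutral PD = N(−d₂) = N(-1.859251) = 0.031496

PD=0.0315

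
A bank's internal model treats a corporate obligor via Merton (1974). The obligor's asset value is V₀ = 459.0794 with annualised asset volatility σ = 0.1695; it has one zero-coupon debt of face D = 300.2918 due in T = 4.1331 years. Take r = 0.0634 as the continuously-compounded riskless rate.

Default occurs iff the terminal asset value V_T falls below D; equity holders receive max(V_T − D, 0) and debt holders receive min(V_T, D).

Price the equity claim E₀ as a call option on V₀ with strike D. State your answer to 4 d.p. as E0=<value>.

E0=228.9722

d₁ = [ln(V₀/D) + (r + σ²/2)T] / (σ√T)
   = [ln(459.0794/300.2918) + (0.0634 + 0.5·0.1695²)·4.1331] / (0.1695·√4.1331)
   = [0.424469 + 0.321411] / 0.344594 = 2.164517
d₂ = d₁ − σ√T = 2.164517 − 0.344594 = 1.819923
N(d₁) = 0.984788,  N(d₂) = 0.965615,  e^(−rT) = 0.769481
E₀ = V₀·N(d₁) − D·e^(−rT)·N(d₂)
   = 459.0794·0.984788 − 300.2918·0.769481·0.965615 = 228.972170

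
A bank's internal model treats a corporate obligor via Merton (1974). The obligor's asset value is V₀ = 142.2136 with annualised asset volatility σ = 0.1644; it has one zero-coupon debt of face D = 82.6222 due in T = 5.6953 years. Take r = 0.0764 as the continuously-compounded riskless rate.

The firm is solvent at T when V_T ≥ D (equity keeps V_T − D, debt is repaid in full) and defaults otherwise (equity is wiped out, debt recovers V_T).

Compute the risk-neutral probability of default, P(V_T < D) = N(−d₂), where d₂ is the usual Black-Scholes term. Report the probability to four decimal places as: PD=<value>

d₁ = [ln(V₀/D) + (r + σ²/2)T] / (σ√T)
   = [ln(142.2136/82.6222) + (0.0764 + 0.5·0.1644²)·5.6953] / (0.1644·√5.6953)
   = [0.543052 + 0.512085] / 0.392338 = 2.689359
d₂ = d₁ − σ√T = 2.689359 − 0.392338 = 2.297021
risk-neutral PD = N(−d₂) = N(-2.297021) = 0.010809

PD=0.0108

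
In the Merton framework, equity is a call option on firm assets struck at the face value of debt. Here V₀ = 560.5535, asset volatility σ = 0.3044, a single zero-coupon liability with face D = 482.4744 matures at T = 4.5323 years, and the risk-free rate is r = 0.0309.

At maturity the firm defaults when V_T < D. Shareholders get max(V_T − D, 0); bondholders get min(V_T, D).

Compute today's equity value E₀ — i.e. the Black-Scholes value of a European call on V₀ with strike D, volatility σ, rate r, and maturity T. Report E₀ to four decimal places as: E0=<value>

E0=206.8001

d₁ = [ln(V₀/D) + (r + σ²/2)T] / (σ√T)
   = [ln(560.5535/482.4744) + (0.0309 + 0.5·0.3044²)·4.5323] / (0.3044·√4.5323)
   = [0.149997 + 0.350028] / 0.648043 = 0.771592
d₂ = d₁ − σ√T = 0.771592 − 0.648043 = 0.123549
N(d₁) = 0.779822,  N(d₂) = 0.549164,  e^(−rT) = 0.869316
E₀ = V₀·N(d₁) − D·e^(−rT)·N(d₂)
   = 560.5535·0.779822 − 482.4744·0.869316·0.549164 = 206.800061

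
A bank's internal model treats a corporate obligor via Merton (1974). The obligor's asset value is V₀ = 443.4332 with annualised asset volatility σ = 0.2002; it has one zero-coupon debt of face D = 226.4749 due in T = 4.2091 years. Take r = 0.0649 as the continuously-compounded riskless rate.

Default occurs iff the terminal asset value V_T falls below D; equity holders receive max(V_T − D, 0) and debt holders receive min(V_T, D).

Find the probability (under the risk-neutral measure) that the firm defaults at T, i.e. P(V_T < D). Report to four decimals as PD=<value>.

PD=0.0181

d₁ = [ln(V₀/D) + (r + σ²/2)T] / (σ√T)
   = [ln(443.4332/226.4749) + (0.0649 + 0.5·0.2002²)·4.2091] / (0.2002·√4.2091)
   = [0.671913 + 0.357521] / 0.410732 = 2.506339
d₂ = d₁ − σ√T = 2.506339 − 0.410732 = 2.095607
risk-neutral PD = N(−d₂) = N(-2.095607) = 0.018059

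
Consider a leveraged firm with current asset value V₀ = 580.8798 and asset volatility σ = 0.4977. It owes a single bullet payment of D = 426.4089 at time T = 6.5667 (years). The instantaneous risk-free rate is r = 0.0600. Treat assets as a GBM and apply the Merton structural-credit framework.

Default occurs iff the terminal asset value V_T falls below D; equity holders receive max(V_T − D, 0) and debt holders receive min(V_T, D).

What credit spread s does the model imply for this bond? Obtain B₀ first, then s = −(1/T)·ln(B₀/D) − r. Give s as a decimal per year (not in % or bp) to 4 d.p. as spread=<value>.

spread=0.0538

d₁ = [ln(V₀/D) + (r + σ²/2)T] / (σ√T)
   = [ln(580.8798/426.4089) + (0.0600 + 0.5·0.4977²)·6.5667] / (0.4977·√6.5667)
   = [0.309145 + 1.207305] / 1.275385 = 1.189014
d₂ = d₁ − σ√T = 1.189014 − 1.275385 = -0.086371
N(d₁) = 0.882783,  N(d₂) = 0.465586,  e^(−rT) = 0.674353
E₀ = V₀·N(d₁) − D·e^(−rT)·N(d₂)
   = 580.8798·0.882783 − 426.4089·0.674353·0.465586 = 378.911561
B₀ = V₀ − E₀ = 580.8798 − 378.911561 = 201.968239
spread = −(1/T)·ln(B₀/D) − r = −(1/6.5667)·ln(201.968239/426.4089) − 0.0600 = 0.05379967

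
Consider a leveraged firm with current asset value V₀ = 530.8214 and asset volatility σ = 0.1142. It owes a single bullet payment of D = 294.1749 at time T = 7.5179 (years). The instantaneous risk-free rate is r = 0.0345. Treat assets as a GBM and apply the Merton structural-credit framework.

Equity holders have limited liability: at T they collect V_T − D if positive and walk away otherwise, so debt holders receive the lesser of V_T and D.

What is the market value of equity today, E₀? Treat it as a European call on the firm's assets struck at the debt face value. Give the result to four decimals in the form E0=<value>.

d₁ = [ln(V₀/D) + (r + σ²/2)T] / (σ√T)
   = [ln(530.8214/294.1749) + (0.0345 + 0.5·0.1142²)·7.5179] / (0.1142·√7.5179)
   = [0.590251 + 0.308390] / 0.313123 = 2.869935
d₂ = d₁ − σ√T = 2.869935 − 0.313123 = 2.556813
N(d₁) = 0.997947,  N(d₂) = 0.994718,  e^(−rT) = 0.771539
E₀ = V₀·N(d₁) − D·e^(−rT)·N(d₂)
   = 530.8214·0.997947 − 294.1749·0.771539·0.994718 = 303.963015

E0=303.9630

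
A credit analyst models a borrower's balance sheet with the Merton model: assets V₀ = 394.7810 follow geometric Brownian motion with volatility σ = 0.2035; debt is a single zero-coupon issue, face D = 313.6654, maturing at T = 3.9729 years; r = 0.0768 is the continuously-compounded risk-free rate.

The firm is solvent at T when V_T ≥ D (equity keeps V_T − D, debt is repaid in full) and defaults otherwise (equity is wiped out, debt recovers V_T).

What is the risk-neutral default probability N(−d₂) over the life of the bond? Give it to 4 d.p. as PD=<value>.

d₁ = [ln(V₀/D) + (r + σ²/2)T] / (σ√T)
   = [ln(394.7810/313.6654) + (0.0768 + 0.5·0.2035²)·3.9729] / (0.2035·√3.9729)
   = [0.230004 + 0.387382] / 0.405619 = 1.522085
d₂ = d₁ − σ√T = 1.522085 − 0.405619 = 1.116466
risk-neutral PD = N(−d₂) = N(-1.116466) = 0.132111

PD=0.1321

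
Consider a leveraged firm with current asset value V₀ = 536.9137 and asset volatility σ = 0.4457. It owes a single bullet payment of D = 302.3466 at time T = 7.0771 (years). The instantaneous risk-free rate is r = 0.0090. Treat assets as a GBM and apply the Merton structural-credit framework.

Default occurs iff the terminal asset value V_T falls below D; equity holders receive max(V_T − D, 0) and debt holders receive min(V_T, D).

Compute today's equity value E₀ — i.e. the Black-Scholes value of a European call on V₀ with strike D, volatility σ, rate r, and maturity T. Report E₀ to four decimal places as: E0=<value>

d₁ = [ln(V₀/D) + (r + σ²/2)T] / (σ√T)
   = [ln(536.9137/302.3466) + (0.0090 + 0.5·0.4457²)·7.0771] / (0.4457·√7.0771)
   = [0.574263 + 0.766622] / 1.185688 = 1.130892
d₂ = d₁ − σ√T = 1.130892 − 1.185688 = -0.054796
N(d₁) = 0.870950,  N(d₂) = 0.478151,  e^(−rT) = 0.938292
E₀ = V₀·N(d₁) − D·e^(−rT)·N(d₂)
   = 536.9137·0.870950 − 302.3466·0.938292·0.478151 = 331.978552

E0=331.9786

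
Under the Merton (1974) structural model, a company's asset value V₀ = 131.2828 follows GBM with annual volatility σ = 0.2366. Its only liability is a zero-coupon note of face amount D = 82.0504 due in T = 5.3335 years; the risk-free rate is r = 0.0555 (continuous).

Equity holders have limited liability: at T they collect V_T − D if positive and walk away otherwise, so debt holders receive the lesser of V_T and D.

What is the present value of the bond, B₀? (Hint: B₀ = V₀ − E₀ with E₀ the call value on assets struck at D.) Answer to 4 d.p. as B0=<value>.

d₁ = [ln(V₀/D) + (r + σ²/2)T] / (σ√T)
   = [ln(131.2828/82.0504) + (0.0555 + 0.5·0.2366²)·5.3335] / (0.2366·√5.3335)
   = [0.470020 + 0.445293] / 0.546413 = 1.675131
d₂ = d₁ − σ√T = 1.675131 − 0.546413 = 1.128718
N(d₁) = 0.953046,  N(d₂) = 0.870492,  e^(−rT) = 0.743781
E₀ = V₀·N(d₁) − D·e^(−rT)·N(d₂)
   = 131.2828·0.953046 − 82.0504·0.743781·0.870492 = 71.994592
B₀ = V₀ − E₀ = 131.2828 − 71.994592 = 59.288208

B0=59.2882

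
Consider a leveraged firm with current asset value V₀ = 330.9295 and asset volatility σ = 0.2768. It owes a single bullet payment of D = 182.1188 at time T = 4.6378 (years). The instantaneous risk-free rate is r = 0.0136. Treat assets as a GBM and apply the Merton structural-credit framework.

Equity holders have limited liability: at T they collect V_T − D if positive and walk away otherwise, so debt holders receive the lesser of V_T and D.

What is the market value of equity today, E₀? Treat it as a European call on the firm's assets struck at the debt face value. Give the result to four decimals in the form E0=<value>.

d₁ = [ln(V₀/D) + (r + σ²/2)T] / (σ√T)
   = [ln(330.9295/182.1188) + (0.0136 + 0.5·0.2768²)·4.6378] / (0.2768·√4.6378)
   = [0.597246 + 0.240744] / 0.596104 = 1.405778
d₂ = d₁ − σ√T = 1.405778 − 0.596104 = 0.809674
N(d₁) = 0.920105,  N(d₂) = 0.790936,  e^(−rT) = 0.938874
E₀ = V₀·N(d₁) − D·e^(−rT)·N(d₂)
   = 330.9295·0.920105 − 182.1188·0.938874·0.790936 = 169.250394

E0=169.2504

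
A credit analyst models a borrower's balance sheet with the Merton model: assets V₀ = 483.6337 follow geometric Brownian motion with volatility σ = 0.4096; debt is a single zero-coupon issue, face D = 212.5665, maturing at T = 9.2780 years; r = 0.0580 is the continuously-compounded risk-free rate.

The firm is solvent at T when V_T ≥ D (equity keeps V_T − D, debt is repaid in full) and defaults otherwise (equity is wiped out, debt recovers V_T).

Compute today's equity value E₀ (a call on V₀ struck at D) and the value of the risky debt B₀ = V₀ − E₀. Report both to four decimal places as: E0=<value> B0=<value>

d₁ = [ln(V₀/D) + (r + σ²/2)T] / (σ√T)
   = [ln(483.6337/212.5665) + (0.0580 + 0.5·0.4096²)·9.2780] / (0.4096·√9.2780)
   = [0.822073 + 1.316419] / 1.247634 = 1.714038
d₂ = d₁ − σ√T = 1.714038 − 1.247634 = 0.466404
N(d₁) = 0.956739,  N(d₂) = 0.679537,  e^(−rT) = 0.583843
E₀ = V₀·N(d₁) − D·e^(−rT)·N(d₂)
   = 483.6337·0.956739 − 212.5665·0.583843·0.679537 = 378.377113
B₀ = V₀ − E₀ = 483.6337 − 378.377113 = 105.256587

E0=378.3771 B0=105.2566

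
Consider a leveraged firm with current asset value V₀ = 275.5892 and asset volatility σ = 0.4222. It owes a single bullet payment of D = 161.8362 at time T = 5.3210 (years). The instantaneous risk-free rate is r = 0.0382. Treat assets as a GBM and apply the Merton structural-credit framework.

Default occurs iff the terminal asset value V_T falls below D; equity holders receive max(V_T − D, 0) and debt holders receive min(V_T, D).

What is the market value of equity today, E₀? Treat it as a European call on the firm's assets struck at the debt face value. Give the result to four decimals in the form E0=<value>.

d₁ = [ln(V₀/D) + (r + σ²/2)T] / (σ√T)
   = [ln(275.5892/161.8362) + (0.0382 + 0.5·0.4222²)·5.3210] / (0.4222·√5.3210)
   = [0.532327 + 0.677504] / 0.973901 = 1.242252
d₂ = d₁ − σ√T = 1.242252 − 0.973901 = 0.268351
N(d₁) = 0.892928,  N(d₂) = 0.605785,  e^(−rT) = 0.816064
E₀ = V₀·N(d₁) − D·e^(−rT)·N(d₂)
   = 275.5892·0.892928 − 161.8362·0.816064·0.605785 = 166.076059

E0=166.0761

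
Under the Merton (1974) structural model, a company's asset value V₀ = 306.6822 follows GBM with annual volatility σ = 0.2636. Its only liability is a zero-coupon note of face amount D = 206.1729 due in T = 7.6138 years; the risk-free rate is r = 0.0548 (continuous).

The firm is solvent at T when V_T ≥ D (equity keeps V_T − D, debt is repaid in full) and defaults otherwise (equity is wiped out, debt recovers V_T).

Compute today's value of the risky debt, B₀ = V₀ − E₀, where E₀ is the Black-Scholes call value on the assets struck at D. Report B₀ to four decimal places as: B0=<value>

d₁ = [ln(V₀/D) + (r + σ²/2)T] / (σ√T)
   = [ln(306.6822/206.1729) + (0.0548 + 0.5·0.2636²)·7.6138] / (0.2636·√7.6138)
   = [0.397097 + 0.681759] / 0.727355 = 1.483259
d₂ = d₁ − σ√T = 1.483259 − 0.727355 = 0.755905
N(d₁) = 0.930997,  N(d₂) = 0.775147,  e^(−rT) = 0.658865
E₀ = V₀·N(d₁) − D·e^(−rT)·N(d₂)
   = 306.6822·0.930997 − 206.1729·0.658865·0.775147 = 180.224207
B₀ = V₀ − E₀ = 306.6822 − 180.224207 = 126.457993

B0=126.4580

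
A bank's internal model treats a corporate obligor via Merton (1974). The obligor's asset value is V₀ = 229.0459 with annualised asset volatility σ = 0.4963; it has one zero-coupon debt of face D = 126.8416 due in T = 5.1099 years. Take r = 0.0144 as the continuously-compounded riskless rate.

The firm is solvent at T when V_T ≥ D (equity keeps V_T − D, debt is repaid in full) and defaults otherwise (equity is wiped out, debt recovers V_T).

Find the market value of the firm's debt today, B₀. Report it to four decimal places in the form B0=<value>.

B0=88.8899

d₁ = [ln(V₀/D) + (r + σ²/2)T] / (σ√T)
   = [ln(229.0459/126.8416) + (0.0144 + 0.5·0.4963²)·5.1099] / (0.4963·√5.1099)
   = [0.590983 + 0.702902] / 1.121891 = 1.153308
d₂ = d₁ − σ√T = 1.153308 − 1.121891 = 0.031417
N(d₁) = 0.875608,  N(d₂) = 0.512532,  e^(−rT) = 0.929059
E₀ = V₀·N(d₁) − D·e^(−rT)·N(d₂)
   = 229.0459·0.875608 − 126.8416·0.929059·0.512532 = 140.155953
B₀ = V₀ − E₀ = 229.0459 − 140.155953 = 88.889947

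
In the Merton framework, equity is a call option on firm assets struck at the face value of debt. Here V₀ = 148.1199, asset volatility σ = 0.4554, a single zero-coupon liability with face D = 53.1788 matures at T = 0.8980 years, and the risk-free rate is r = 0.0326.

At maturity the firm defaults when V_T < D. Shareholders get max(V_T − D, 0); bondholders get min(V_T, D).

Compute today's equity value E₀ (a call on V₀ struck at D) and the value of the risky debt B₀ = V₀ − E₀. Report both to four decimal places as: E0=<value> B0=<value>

d₁ = [ln(V₀/D) + (r + σ²/2)T] / (σ√T)
   = [ln(148.1199/53.1788) + (0.0326 + 0.5·0.4554²)·0.8980] / (0.4554·√0.8980)
   = [1.024362 + 0.122393] / 0.431550 = 2.657293
d₂ = d₁ − σ√T = 2.657293 − 0.431550 = 2.225742
N(d₁) = 0.996061,  N(d₂) = 0.986984,  e^(−rT) = 0.971150
E₀ = V₀·N(d₁) − D·e^(−rT)·N(d₂)
   = 148.1199·0.996061 − 53.1788·0.971150·0.986984 = 96.564145
B₀ = V₀ − E₀ = 148.1199 − 96.564145 = 51.555755

E0=96.5641 B0=51.5558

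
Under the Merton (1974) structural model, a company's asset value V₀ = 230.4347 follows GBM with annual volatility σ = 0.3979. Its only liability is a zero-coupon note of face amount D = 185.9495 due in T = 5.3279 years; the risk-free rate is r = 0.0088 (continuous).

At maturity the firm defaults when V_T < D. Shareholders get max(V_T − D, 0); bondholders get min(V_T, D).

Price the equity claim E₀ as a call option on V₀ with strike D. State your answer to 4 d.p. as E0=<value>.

d₁ = [ln(V₀/D) + (r + σ²/2)T] / (σ√T)
   = [ln(230.4347/185.9495) + (0.0088 + 0.5·0.3979²)·5.3279] / (0.3979·√5.3279)
   = [0.214492 + 0.468654] / 0.918442 = 0.743809
d₂ = d₁ − σ√T = 0.743809 − 0.918442 = -0.174633
N(d₁) = 0.771504,  N(d₂) = 0.430684,  e^(−rT) = 0.954197
E₀ = V₀·N(d₁) − D·e^(−rT)·N(d₂)
   = 230.4347·0.771504 − 185.9495·0.954197·0.430684 = 101.364032

E0=101.3640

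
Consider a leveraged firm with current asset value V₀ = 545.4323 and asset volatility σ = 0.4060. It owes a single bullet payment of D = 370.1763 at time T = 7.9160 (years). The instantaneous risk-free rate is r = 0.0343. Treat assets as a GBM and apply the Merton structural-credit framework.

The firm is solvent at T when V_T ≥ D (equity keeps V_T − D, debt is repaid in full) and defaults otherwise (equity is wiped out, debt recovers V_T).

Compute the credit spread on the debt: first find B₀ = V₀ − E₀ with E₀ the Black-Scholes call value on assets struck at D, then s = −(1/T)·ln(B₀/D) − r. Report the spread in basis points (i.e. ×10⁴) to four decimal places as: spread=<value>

d₁ = [ln(V₀/D) + (r + σ²/2)T] / (σ√T)
   = [ln(545.4323/370.1763) + (0.0343 + 0.5·0.4060²)·7.9160] / (0.4060·√7.9160)
   = [0.387599 + 0.923940] / 1.142297 = 1.148160
d₂ = d₁ − σ√T = 1.148160 − 1.142297 = 0.005863
N(d₁) = 0.874549,  N(d₂) = 0.502339,  e^(−rT) = 0.762221
E₀ = V₀·N(d₁) − D·e^(−rT)·N(d₂)
   = 545.4323·0.874549 − 370.1763·0.762221·0.502339 = 335.269073
B₀ = V₀ − E₀ = 545.4323 − 335.269073 = 210.163227
spread = −(1/T)·ln(B₀/D) − r = −(1/7.9160)·ln(210.163227/370.1763) − 0.0343 = 0.03721274
in basis points: 0.03721274 × 10⁴ = 372.1274 bp

spread=372.1274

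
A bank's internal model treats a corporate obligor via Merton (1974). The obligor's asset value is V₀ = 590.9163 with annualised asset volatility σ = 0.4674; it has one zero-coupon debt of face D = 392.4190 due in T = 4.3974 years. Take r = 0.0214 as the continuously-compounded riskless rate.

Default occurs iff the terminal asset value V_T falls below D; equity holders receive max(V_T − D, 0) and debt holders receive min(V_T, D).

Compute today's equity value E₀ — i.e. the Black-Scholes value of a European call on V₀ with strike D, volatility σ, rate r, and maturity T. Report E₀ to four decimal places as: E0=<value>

E0=315.7476

d₁ = [ln(V₀/D) + (r + σ²/2)T] / (σ√T)
   = [ln(590.9163/392.4190) + (0.0214 + 0.5·0.4674²)·4.3974] / (0.4674·√4.3974)
   = [0.409344 + 0.574438] / 0.980137 = 1.003720
d₂ = d₁ − σ√T = 1.003720 − 0.980137 = 0.023583
N(d₁) = 0.842243,  N(d₂) = 0.509407,  e^(−rT) = 0.910188
E₀ = V₀·N(d₁) − D·e^(−rT)·N(d₂)
   = 590.9163·0.842243 − 392.4190·0.910188·0.509407 = 315.747639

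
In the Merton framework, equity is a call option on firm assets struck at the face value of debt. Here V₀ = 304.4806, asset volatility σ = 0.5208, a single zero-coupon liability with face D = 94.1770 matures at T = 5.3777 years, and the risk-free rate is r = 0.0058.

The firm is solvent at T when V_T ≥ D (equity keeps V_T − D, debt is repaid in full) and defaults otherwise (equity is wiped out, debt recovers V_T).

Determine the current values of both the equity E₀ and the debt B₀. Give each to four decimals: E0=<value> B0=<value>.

E0=228.2254 B0=76.2552

d₁ = [ln(V₀/D) + (r + σ²/2)T] / (σ√T)
   = [ln(304.4806/94.1770) + (0.0058 + 0.5·0.5208²)·5.3777] / (0.5208·√5.3777)
   = [1.173431 + 0.760495] / 1.207728 = 1.601292
d₂ = d₁ − σ√T = 1.601292 − 1.207728 = 0.393564
N(d₁) = 0.945344,  N(d₂) = 0.653048,  e^(−rT) = 0.969291
E₀ = V₀·N(d₁) − D·e^(−rT)·N(d₂)
   = 304.4806·0.945344 − 94.1770·0.969291·0.653048 = 228.225415
B₀ = V₀ − E₀ = 304.4806 − 228.225415 = 76.255185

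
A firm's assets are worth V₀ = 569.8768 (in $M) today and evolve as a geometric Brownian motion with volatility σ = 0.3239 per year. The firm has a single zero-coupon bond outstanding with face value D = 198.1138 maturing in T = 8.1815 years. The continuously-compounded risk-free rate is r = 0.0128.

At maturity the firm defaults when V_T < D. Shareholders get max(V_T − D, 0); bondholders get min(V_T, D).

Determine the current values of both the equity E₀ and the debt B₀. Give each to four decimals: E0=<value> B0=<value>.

E0=405.2512 B0=164.6256

d₁ = [ln(V₀/D) + (r + σ²/2)T] / (σ√T)
   = [ln(569.8768/198.1138) + (0.0128 + 0.5·0.3239²)·8.1815] / (0.3239·√8.1815)
   = [1.056579 + 0.533889] / 0.926462 = 1.716712
d₂ = d₁ − σ√T = 1.716712 − 0.926462 = 0.790250
N(d₁) = 0.956984,  N(d₂) = 0.785309,  e^(−rT) = 0.900574
E₀ = V₀·N(d₁) − D·e^(−rT)·N(d₂)
   = 569.8768·0.956984 − 198.1138·0.900574·0.785309 = 405.251231
B₀ = V₀ − E₀ = 569.8768 − 405.251231 = 164.625569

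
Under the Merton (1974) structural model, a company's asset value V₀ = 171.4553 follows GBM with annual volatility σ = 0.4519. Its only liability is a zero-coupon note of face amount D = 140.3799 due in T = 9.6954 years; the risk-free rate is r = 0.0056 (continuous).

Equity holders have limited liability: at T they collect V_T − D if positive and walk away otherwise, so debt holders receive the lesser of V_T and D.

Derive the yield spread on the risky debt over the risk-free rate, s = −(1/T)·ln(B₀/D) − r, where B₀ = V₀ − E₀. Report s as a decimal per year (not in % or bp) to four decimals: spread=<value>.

spread=0.0629

d₁ = [ln(V₀/D) + (r + σ²/2)T] / (σ√T)
   = [ln(171.4553/140.3799) + (0.0056 + 0.5·0.4519²)·9.6954] / (0.4519·√9.6954)
   = [0.199970 + 1.044261] / 1.407101 = 0.884251
d₂ = d₁ − σ√T = 0.884251 − 1.407101 = -0.522849
N(d₁) = 0.811720,  N(d₂) = 0.300540,  e^(−rT) = 0.947153
E₀ = V₀·N(d₁) − D·e^(−rT)·N(d₂)
   = 171.4553·0.811720 − 140.3799·0.947153·0.300540 = 99.213526
B₀ = V₀ − E₀ = 171.4553 − 99.213526 = 72.241774
spread = −(1/T)·ln(B₀/D) − r = −(1/9.6954)·ln(72.241774/140.3799) − 0.0056 = 0.06292052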